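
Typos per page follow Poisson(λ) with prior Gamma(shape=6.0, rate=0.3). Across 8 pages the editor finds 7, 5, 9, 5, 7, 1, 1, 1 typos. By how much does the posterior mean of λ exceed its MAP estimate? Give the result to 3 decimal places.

0.120

Σ counts = 36. Posterior: Gamma(shape = 6.0+36 = 42.0, rate = 0.3+8 = 8.3).
Mode = (α−1)/β = 41.0/8.3 = 4.940.
Mean = α/β = 42.0/8.3 = 5.060.
Difference = 5.060 − 4.940 = 0.120.
The posterior is right-skewed, so the mean exceeds the mode.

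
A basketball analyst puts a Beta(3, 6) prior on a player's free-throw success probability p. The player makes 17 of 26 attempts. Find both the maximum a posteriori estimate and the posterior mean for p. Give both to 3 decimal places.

Posterior: Beta(3+17, 6+9) = Beta(20, 15).
Mode = (20−1)/(20+15−2) = 19/33 = 0.576.
Mean = 20/(20+15) = 20/35 = 0.571.

MAP: 0.576. Posterior mean: 0.571.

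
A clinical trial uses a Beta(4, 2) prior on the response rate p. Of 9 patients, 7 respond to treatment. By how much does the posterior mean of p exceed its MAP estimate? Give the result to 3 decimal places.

-0.036

Posterior: Beta(4+7, 2+2) = Beta(11, 4).
Mode = (11−1)/(11+4−2) = 10/13 = 0.769.
Mean = 11/(11+4) = 11/15 = 0.733.
Difference = 0.733 − 0.769 = -0.036.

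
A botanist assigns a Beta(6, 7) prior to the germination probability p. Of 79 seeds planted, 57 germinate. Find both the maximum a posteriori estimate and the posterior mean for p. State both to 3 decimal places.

Posterior: Beta(6+57, 7+22) = Beta(63, 29).
Mode = (63−1)/(63+29−2) = 62/90 = 0.689.
Mean = 63/(63+29) = 63/92 = 0.685.
Left-skewed posterior ⇒ mean < mode.

MAP = 0.689; posterior mean = 0.685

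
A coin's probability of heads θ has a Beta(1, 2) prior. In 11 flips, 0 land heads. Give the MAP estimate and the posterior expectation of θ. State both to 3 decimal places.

Posterior: Beta(1+0, 2+11) = Beta(1, 13).
Since α = 1 ≤ 1 and β > 1, the Beta density is monotone decreasing on [0,1]; the mode is at 0.
Mean = 1/(1+13) = 0.071.
Right-skewed posterior ⇒ mode < mean.

MAP = 0.000; posterior mean = 0.071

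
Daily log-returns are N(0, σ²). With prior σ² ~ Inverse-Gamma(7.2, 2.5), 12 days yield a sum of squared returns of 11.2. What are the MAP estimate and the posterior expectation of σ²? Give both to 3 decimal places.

MAP: 0.570. Posterior mean: 0.664.

Posterior: Inverse-Gamma(shape = 7.2+12/2 = 13.2, scale = 2.5+11.2/2 = 8.1).
Mode = β/(α+1) = 8.1/14.2 = 0.570.
Mean = β/(α−1) = 8.1/12.2 = 0.664.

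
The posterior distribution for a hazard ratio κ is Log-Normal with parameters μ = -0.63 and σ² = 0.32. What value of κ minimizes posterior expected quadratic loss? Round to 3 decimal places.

Mode = exp(μ − σ²) = exp(-0.95) = 0.387.
Mean = exp(μ + σ²/2) = exp(-0.470) = 0.625.
Quadratic loss ⇒ the optimal estimator is the posterior mean.

0.625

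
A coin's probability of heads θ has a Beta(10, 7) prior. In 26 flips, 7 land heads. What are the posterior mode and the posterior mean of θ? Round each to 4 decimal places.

Posterior: Beta(10+7, 7+19) = Beta(17, 26).
Mode = (17−1)/(17+26−2) = 16/41 = 0.3902.
Mean = 17/(17+26) = 17/43 = 0.3953.

posterior mode = 0.3902, posterior mean = 0.3953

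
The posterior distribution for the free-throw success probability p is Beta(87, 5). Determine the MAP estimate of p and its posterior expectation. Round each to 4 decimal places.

Mode = (87−1)/(87+5−2) = 86/90 = 0.9556.
Mean = 87/(87+5) = 87/92 = 0.9457.
Left-skewed posterior ⇒ mean < mode.

p_MAP = 0.9556, E[p|data] = 0.9457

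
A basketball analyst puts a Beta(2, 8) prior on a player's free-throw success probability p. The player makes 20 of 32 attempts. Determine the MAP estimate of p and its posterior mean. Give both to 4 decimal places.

MAP = 0.5250; posterior mean = 0.5238

Posterior: Beta(2+20, 8+12) = Beta(22, 20).
Mode = (22−1)/(22+20−2) = 21/40 = 0.5250.
Mean = 22/(22+20) = 22/42 = 0.5238.
The mean is pulled below the mode by the posterior's left skew.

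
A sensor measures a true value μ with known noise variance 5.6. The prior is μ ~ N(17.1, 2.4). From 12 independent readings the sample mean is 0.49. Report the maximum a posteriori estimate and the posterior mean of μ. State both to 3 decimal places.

μ_MAP = 3.194, E[μ|data] = 3.194

Posterior for μ is Normal. Precision-weighted mean: (1/2.4·17.1 + 12/5.6·0.49) / (1/2.4 + 12/5.6) = 3.194.
A Normal posterior is symmetric, so mode = mean.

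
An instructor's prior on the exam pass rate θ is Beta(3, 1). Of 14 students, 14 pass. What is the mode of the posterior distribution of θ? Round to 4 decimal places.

1.0000

Posterior: Beta(3+14, 1+0) = Beta(17, 1).
Since β = 1 ≤ 1 and α > 1, the Beta density is monotone increasing on [0,1]; the mode is at 1.
Mean = 17/(17+1) = 0.9444.
This is the posterior mode — the MAP estimate.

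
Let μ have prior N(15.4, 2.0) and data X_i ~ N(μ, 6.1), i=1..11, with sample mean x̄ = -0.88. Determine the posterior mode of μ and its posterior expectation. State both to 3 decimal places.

posterior mode = 2.654, posterior expectation = 2.654

Posterior for μ is Normal. Precision-weighted mean: (1/2.0·15.4 + 11/6.1·-0.88) / (1/2.0 + 11/6.1) = 2.654.
A Normal posterior is symmetric, so mode = mean.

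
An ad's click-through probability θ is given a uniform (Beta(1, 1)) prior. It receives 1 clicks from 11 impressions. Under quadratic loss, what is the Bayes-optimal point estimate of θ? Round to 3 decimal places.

Posterior: Beta(1+1, 1+10) = Beta(2, 11).
Mode = (2−1)/(2+11−2) = 1/11 = 0.091.
With a flat prior the MAP equals the MLE, 1/11.
Mean = 2/(2+11) = 2/13 = 0.154.
Quadratic loss ⇒ the optimal estimator is the posterior mean.

0.154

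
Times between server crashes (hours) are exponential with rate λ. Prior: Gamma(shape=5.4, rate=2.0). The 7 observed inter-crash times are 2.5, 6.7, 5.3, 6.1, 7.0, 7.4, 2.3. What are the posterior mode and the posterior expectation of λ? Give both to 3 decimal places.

Σ times = 37.3. Posterior: Gamma(shape = 5.4+7 = 12.4, rate = 2.0+37.3 = 39.3).
Mode = (α−1)/β = 11.4/39.3 = 0.290.
Mean = α/β = 12.4/39.3 = 0.316.

posterior mode = 0.290, posterior expectation = 0.316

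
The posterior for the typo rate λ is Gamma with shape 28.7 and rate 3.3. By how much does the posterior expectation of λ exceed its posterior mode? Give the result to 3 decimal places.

0.303

Mode = (α−1)/β = 27.7/3.3 = 8.394.
Mean = α/β = 28.7/3.3 = 8.697.
Difference = 8.697 − 8.394 = 0.303.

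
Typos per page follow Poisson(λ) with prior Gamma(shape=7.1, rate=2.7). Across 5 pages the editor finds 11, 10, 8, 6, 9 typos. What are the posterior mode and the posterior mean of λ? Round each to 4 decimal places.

MAP = 6.5065, posterior mean = 6.6364

Σ counts = 44. Posterior: Gamma(shape = 7.1+44 = 51.1, rate = 2.7+5 = 7.7).
Mode = (α−1)/β = 50.1/7.7 = 6.5065.
Mean = α/β = 51.1/7.7 = 6.6364.
Mean > mode: the posterior has a right tail.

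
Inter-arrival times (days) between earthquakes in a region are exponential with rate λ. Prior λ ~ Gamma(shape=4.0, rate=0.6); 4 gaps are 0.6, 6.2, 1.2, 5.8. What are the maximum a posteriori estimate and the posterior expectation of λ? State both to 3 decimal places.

Σ times = 13.8. Posterior: Gamma(shape = 4.0+4 = 8.0, rate = 0.6+13.8 = 14.4).
Mode = (α−1)/β = 7.0/14.4 = 0.486.
Mean = α/β = 8.0/14.4 = 0.556.
Right-skewed posterior ⇒ mode < mean.

λ_MAP = 0.486, E[λ|data] = 0.556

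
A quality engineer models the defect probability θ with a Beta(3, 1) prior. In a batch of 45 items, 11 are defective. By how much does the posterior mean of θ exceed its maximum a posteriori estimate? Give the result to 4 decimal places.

Posterior: Beta(3+11, 1+34) = Beta(14, 35).
Mode = (14−1)/(14+35−2) = 13/47 = 0.2766.
Mean = 14/(14+35) = 14/49 = 0.2857.
Difference = 0.2857 − 0.2766 = 0.0091.
Mean > mode: the posterior has a right tail.

0.0091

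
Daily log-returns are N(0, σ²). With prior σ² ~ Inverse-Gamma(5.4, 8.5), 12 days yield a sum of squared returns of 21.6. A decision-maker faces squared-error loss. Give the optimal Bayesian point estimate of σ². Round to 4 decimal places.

1.8558

Posterior: Inverse-Gamma(shape = 5.4+12/2 = 11.4, scale = 8.5+21.6/2 = 19.3).
Mode = β/(α+1) = 19.3/12.4 = 1.5565.
Mean = β/(α−1) = 19.3/10.4 = 1.8558.
Squared-error loss ⇒ the optimal estimator is the posterior mean.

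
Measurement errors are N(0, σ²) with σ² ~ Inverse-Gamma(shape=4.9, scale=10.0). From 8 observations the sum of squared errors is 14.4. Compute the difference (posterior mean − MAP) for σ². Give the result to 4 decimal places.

Posterior: Inverse-Gamma(shape = 4.9+8/2 = 8.9, scale = 10.0+14.4/2 = 17.2).
Mode = β/(α+1) = 17.2/9.9 = 1.7374.
Mean = β/(α−1) = 17.2/7.9 = 2.1772.
Difference = 2.1772 − 1.7374 = 0.4398.

0.4398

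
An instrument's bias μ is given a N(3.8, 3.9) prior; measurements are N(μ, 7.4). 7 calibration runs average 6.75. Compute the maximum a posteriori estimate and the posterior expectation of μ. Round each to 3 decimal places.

maximum a posteriori estimate = 6.121, posterior expectation = 6.121

Posterior for μ is Normal. Precision-weighted mean: (1/3.9·3.8 + 7/7.4·6.75) / (1/3.9 + 7/7.4) = 6.121.
A Normal posterior is symmetric, so mode = mean.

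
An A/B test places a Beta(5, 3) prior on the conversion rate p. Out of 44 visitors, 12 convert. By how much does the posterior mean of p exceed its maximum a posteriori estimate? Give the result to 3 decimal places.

0.007

Posterior: Beta(5+12, 3+32) = Beta(17, 35).
Mode = (17−1)/(17+35−2) = 16/50 = 0.320.
Mean = 17/(17+35) = 17/52 = 0.327.
Difference = 0.327 − 0.320 = 0.007.
The posterior is right-skewed, so the mean exceeds the mode.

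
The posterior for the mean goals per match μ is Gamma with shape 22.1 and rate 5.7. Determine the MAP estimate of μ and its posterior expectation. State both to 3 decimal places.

Mode = (α−1)/β = 21.1/5.7 = 3.702.
Mean = α/β = 22.1/5.7 = 3.877.
Right-skewed posterior ⇒ mode < mean.

MAP = 3.702, posterior mean = 3.877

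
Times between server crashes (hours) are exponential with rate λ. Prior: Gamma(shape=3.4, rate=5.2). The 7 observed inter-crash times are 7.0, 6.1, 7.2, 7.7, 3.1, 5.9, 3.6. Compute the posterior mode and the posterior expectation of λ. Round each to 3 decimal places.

Σ times = 40.6. Posterior: Gamma(shape = 3.4+7 = 10.4, rate = 5.2+40.6 = 45.8).
Mode = (α−1)/β = 9.4/45.8 = 0.205.
Mean = α/β = 10.4/45.8 = 0.227.
Right-skewed posterior ⇒ mode < mean.

MAP = 0.205; posterior mean = 0.227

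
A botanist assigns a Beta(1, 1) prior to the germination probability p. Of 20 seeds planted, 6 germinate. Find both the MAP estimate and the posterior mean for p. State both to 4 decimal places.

Posterior: Beta(1+6, 1+14) = Beta(7, 15).
Mode = (7−1)/(7+15−2) = 6/20 = 0.3000.
With a flat prior the MAP equals the MLE, 6/20.
Mean = 7/(7+15) = 7/22 = 0.3182.
Mean > mode: the posterior has a right tail.

p_MAP = 0.3000, E[p|data] = 0.3182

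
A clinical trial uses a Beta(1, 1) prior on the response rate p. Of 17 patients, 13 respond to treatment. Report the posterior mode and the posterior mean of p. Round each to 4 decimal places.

MAP = 0.7647; posterior mean = 0.7368

Posterior: Beta(1+13, 1+4) = Beta(14, 5).
Mode = (14−1)/(14+5−2) = 13/17 = 0.7647.
With a flat prior the MAP equals the MLE, 13/17.
Mean = 14/(14+5) = 14/19 = 0.7368.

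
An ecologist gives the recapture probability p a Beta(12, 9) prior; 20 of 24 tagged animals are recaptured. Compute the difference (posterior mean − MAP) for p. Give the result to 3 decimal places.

Posterior: Beta(12+20, 9+4) = Beta(32, 13).
Mode = (32−1)/(32+13−2) = 31/43 = 0.721.
Mean = 32/(32+13) = 32/45 = 0.711.
Difference = 0.711 − 0.721 = -0.010.
The posterior is left-skewed, so the mode exceeds the mean.

-0.010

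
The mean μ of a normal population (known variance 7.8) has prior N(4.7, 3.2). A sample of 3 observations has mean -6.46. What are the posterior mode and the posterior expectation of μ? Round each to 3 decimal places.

MAP = -1.457; posterior mean = -1.457

Posterior for μ is Normal. Precision-weighted mean: (1/3.2·4.7 + 3/7.8·-6.46) / (1/3.2 + 3/7.8) = -1.457.
A Normal posterior is symmetric, so mode = mean.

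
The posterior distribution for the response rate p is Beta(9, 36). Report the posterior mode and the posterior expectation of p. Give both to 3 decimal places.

MAP = 0.186; posterior mean = 0.200

Mode = (9−1)/(9+36−2) = 8/43 = 0.186.
Mean = 9/(9+36) = 9/45 = 0.200.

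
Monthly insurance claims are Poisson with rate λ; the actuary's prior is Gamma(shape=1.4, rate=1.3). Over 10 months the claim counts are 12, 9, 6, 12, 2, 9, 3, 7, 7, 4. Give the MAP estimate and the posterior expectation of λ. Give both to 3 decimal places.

Σ counts = 71. Posterior: Gamma(shape = 1.4+71 = 72.4, rate = 1.3+10 = 11.3).
Mode = (α−1)/β = 71.4/11.3 = 6.319.
Mean = α/β = 72.4/11.3 = 6.407.

MAP estimate = 6.319, posterior expectation = 6.407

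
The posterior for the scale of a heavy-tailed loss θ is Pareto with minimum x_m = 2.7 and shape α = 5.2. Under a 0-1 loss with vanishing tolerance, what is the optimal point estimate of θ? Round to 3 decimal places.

2.700

The Pareto density is strictly decreasing on [x_m, ∞), so the mode is x_m = 2.700.
Mean = α·x_m/(α−1) = 5.2·2.7/4.2 = 3.343.
This is the posterior mode — the MAP estimate.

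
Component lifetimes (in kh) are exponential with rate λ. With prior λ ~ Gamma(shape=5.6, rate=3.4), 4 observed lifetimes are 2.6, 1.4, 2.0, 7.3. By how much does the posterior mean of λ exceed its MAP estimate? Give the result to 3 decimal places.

Σ times = 13.3. Posterior: Gamma(shape = 5.6+4 = 9.6, rate = 3.4+13.3 = 16.7).
Mode = (α−1)/β = 8.6/16.7 = 0.515.
Mean = α/β = 9.6/16.7 = 0.575.
Difference = 0.575 − 0.515 = 0.060.
The mean is pulled above the mode by the posterior's right skew.

0.060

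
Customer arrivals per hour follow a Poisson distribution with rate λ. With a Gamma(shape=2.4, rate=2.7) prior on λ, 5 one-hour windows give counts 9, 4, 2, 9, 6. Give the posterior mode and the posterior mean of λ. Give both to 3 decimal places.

posterior mode = 4.078, posterior mean = 4.208

Σ counts = 30. Posterior: Gamma(shape = 2.4+30 = 32.4, rate = 2.7+5 = 7.7).
Mode = (α−1)/β = 31.4/7.7 = 4.078.
Mean = α/β = 32.4/7.7 = 4.208.
Mean > mode: the posterior has a right tail.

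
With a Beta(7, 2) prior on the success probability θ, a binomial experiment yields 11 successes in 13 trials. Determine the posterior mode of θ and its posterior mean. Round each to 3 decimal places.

Posterior: Beta(7+11, 2+2) = Beta(18, 4).
Mode = (18−1)/(18+4−2) = 17/20 = 0.850.
Mean = 18/(18+4) = 18/22 = 0.818.
The mean is pulled below the mode by the posterior's left skew.

MAP = 0.850, posterior mean = 0.818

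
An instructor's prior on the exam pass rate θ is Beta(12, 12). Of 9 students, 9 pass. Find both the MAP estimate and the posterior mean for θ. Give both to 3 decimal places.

MAP: 0.645. Posterior mean: 0.636.

Posterior: Beta(12+9, 12+0) = Beta(21, 12).
Mode = (21−1)/(21+12−2) = 20/31 = 0.645.
Mean = 21/(21+12) = 21/33 = 0.636.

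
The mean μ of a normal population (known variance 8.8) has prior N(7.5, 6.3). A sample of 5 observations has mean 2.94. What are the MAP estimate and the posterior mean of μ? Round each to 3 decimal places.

Posterior for μ is Normal. Precision-weighted mean: (1/6.3·7.5 + 5/8.8·2.94) / (1/6.3 + 5/8.8) = 3.936.
A Normal posterior is symmetric, so mode = mean.

MAP = 3.936; posterior mean = 3.936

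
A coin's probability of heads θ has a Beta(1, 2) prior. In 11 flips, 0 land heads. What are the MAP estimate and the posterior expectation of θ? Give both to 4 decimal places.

MAP estimate = 0.0000, posterior expectation = 0.0714

Posterior: Beta(1+0, 2+11) = Beta(1, 13).
Since α = 1 ≤ 1 and β > 1, the Beta density is monotone decreasing on [0,1]; the mode is at 0.
Mean = 1/(1+13) = 0.0714.
Mean > mode: the posterior has a right tail.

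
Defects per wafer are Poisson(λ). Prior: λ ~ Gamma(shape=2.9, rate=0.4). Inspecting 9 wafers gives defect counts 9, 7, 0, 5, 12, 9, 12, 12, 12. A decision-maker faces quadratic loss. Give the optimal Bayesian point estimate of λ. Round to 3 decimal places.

Σ counts = 78. Posterior: Gamma(shape = 2.9+78 = 80.9, rate = 0.4+9 = 9.4).
Mode = (α−1)/β = 79.9/9.4 = 8.500.
Mean = α/β = 80.9/9.4 = 8.606.
Quadratic loss ⇒ the optimal estimator is the posterior mean.

8.606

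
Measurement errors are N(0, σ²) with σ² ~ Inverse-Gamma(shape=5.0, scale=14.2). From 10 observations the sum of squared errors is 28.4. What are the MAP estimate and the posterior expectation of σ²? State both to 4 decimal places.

MAP: 2.5818. Posterior mean: 3.1556.

Posterior: Inverse-Gamma(shape = 5.0+10/2 = 10.0, scale = 14.2+28.4/2 = 28.4).
Mode = β/(α+1) = 28.4/11.0 = 2.5818.
Mean = β/(α−1) = 28.4/9.0 = 3.1556.
The mean is pulled above the mode by the posterior's right skew.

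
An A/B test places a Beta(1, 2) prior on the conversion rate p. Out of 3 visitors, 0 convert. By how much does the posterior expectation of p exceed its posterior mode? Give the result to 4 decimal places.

0.1667

Posterior: Beta(1+0, 2+3) = Beta(1, 5).
Since α = 1 ≤ 1 and β > 1, the Beta density is monotone decreasing on [0,1]; the mode is at 0.
Mean = 1/(1+5) = 0.1667.
Difference = 0.1667 − 0.0000 = 0.1667.
Mean > mode: the posterior has a right tail.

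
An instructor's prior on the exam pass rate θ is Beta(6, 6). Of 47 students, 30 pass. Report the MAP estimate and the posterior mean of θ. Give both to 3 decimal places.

Posterior: Beta(6+30, 6+17) = Beta(36, 23).
Mode = (36−1)/(36+23−2) = 35/57 = 0.614.
Mean = 36/(36+23) = 36/59 = 0.610.
Mode > mean: the posterior has a left tail.

MAP: 0.614. Posterior mean: 0.610.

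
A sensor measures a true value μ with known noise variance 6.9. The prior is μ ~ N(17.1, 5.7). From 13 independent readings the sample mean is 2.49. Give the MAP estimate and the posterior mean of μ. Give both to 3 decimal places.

Posterior for μ is Normal. Precision-weighted mean: (1/5.7·17.1 + 13/6.9·2.49) / (1/5.7 + 13/6.9) = 3.735.
A Normal posterior is symmetric, so mode = mean.

MAP = 3.735; posterior mean = 3.735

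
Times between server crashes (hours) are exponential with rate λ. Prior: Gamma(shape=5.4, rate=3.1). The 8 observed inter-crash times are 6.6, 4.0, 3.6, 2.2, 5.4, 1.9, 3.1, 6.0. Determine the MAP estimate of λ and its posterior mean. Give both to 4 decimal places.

Σ times = 32.8. Posterior: Gamma(shape = 5.4+8 = 13.4, rate = 3.1+32.8 = 35.9).
Mode = (α−1)/β = 12.4/35.9 = 0.3454.
Mean = α/β = 13.4/35.9 = 0.3733.
Right-skewed posterior ⇒ mode < mean.

MAP = 0.3454, posterior mean = 0.3733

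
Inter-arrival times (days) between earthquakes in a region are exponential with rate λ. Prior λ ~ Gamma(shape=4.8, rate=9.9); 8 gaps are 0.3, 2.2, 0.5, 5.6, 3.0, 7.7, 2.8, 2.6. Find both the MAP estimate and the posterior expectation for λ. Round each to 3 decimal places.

MAP: 0.341. Posterior mean: 0.370.

Σ times = 24.7. Posterior: Gamma(shape = 4.8+8 = 12.8, rate = 9.9+24.7 = 34.6).
Mode = (α−1)/β = 11.8/34.6 = 0.341.
Mean = α/β = 12.8/34.6 = 0.370.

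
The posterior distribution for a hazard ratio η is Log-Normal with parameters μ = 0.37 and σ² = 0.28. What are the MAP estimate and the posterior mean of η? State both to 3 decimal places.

MAP: 1.094. Posterior mean: 1.665.

Mode = exp(μ − σ²) = exp(0.09) = 1.094.
Mean = exp(μ + σ²/2) = exp(0.510) = 1.665.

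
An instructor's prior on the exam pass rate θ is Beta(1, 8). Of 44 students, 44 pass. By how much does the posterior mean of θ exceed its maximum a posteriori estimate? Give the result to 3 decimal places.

Posterior: Beta(1+44, 8+0) = Beta(45, 8).
Mode = (45−1)/(45+8−2) = 44/51 = 0.863.
Mean = 45/(45+8) = 45/53 = 0.849.
Difference = 0.849 − 0.863 = -0.014.

-0.014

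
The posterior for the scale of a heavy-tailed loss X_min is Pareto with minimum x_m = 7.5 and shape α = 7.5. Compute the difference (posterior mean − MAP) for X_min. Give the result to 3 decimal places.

The Pareto density is strictly decreasing on [x_m, ∞), so the mode is x_m = 7.500.
Mean = α·x_m/(α−1) = 7.5·7.5/6.5 = 8.654.
Difference = 8.654 − 7.500 = 1.154.

1.154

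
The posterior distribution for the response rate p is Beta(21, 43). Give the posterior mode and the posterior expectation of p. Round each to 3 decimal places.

Mode = (21−1)/(21+43−2) = 20/62 = 0.323.
Mean = 21/(21+43) = 21/64 = 0.328.

MAP: 0.323. Posterior mean: 0.328.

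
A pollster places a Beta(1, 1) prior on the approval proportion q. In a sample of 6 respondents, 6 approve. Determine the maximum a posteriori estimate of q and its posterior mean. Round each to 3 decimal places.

maximum a posteriori estimate = 1.000, posterior mean = 0.875

Posterior: Beta(1+6, 1+0) = Beta(7, 1).
Since β = 1 ≤ 1 and α > 1, the Beta density is monotone increasing on [0,1]; the mode is at 1.
Mean = 7/(7+1) = 0.875.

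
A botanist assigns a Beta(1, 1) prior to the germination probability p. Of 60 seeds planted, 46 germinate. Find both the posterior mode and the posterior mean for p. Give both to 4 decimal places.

Posterior: Beta(1+46, 1+14) = Beta(47, 15).
Mode = (47−1)/(47+15−2) = 46/60 = 0.7667.
With a flat prior the MAP equals the MLE, 46/60.
Mean = 47/(47+15) = 47/62 = 0.7581.

MAP: 0.7667. Posterior mean: 0.7581.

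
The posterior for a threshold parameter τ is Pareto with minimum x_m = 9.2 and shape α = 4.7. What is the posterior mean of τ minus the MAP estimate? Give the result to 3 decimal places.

2.486

The Pareto density is strictly decreasing on [x_m, ∞), so the mode is x_m = 9.200.
Mean = α·x_m/(α−1) = 4.7·9.2/3.7 = 11.686.
Difference = 11.686 − 9.200 = 2.486.
Mean > mode: the posterior has a right tail.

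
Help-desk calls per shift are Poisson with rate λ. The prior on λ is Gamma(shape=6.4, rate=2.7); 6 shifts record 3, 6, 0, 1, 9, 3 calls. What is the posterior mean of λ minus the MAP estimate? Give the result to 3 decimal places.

0.115

Σ counts = 22. Posterior: Gamma(shape = 6.4+22 = 28.4, rate = 2.7+6 = 8.7).
Mode = (α−1)/β = 27.4/8.7 = 3.149.
Mean = α/β = 28.4/8.7 = 3.264.
Difference = 3.264 − 3.149 = 0.115.
Mean > mode: the posterior has a right tail.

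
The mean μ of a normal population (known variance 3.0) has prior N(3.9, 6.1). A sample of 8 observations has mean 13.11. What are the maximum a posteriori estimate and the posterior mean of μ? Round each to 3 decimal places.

μ_MAP = 12.577, E[μ|data] = 12.577

Posterior for μ is Normal. Precision-weighted mean: (1/6.1·3.9 + 8/3.0·13.11) / (1/6.1 + 8/3.0) = 12.577.
A Normal posterior is symmetric, so mode = mean.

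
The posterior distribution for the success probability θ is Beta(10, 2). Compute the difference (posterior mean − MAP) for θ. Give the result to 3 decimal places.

Mode = (10−1)/(10+2−2) = 9/10 = 0.900.
Mean = 10/(10+2) = 10/12 = 0.833.
Difference = 0.833 − 0.900 = -0.067.

-0.067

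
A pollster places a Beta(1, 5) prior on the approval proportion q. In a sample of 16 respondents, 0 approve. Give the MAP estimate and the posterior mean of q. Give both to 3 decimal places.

q_MAP = 0.000, E[q|data] = 0.045

Posterior: Beta(1+0, 5+16) = Beta(1, 21).
Since α = 1 ≤ 1 and β > 1, the Beta density is monotone decreasing on [0,1]; the mode is at 0.
Mean = 1/(1+21) = 0.045.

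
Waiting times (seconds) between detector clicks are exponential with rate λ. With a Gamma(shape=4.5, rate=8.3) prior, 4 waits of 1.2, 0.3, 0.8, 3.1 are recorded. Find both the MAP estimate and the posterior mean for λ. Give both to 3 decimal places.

Σ times = 5.4. Posterior: Gamma(shape = 4.5+4 = 8.5, rate = 8.3+5.4 = 13.7).
Mode = (α−1)/β = 7.5/13.7 = 0.547.
Mean = α/β = 8.5/13.7 = 0.620.

MAP = 0.547, posterior mean = 0.620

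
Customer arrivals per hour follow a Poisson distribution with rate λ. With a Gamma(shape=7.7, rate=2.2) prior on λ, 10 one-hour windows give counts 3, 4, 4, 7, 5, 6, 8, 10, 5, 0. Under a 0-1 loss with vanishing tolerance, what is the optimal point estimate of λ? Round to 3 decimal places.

4.811

Σ counts = 52. Posterior: Gamma(shape = 7.7+52 = 59.7, rate = 2.2+10 = 12.2).
Mode = (α−1)/β = 58.7/12.2 = 4.811.
Mean = α/β = 59.7/12.2 = 4.893.
This is the posterior mode — the MAP estimate.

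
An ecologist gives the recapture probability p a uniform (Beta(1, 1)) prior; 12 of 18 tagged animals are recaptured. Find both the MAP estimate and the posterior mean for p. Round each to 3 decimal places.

Posterior: Beta(1+12, 1+6) = Beta(13, 7).
Mode = (13−1)/(13+7−2) = 12/18 = 0.667.
Mean = 13/(13+7) = 13/20 = 0.650.

MAP = 0.667, posterior mean = 0.650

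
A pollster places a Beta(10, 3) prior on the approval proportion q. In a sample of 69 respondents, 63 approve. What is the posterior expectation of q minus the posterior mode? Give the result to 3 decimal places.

-0.010

Posterior: Beta(10+63, 3+6) = Beta(73, 9).
Mode = (73−1)/(73+9−2) = 72/80 = 0.900.
Mean = 73/(73+9) = 73/82 = 0.890.
Difference = 0.890 − 0.900 = -0.010.
Left-skewed posterior ⇒ mean < mode.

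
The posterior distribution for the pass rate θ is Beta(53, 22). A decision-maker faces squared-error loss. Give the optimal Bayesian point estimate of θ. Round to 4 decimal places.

0.7067

Mode = (53−1)/(53+22−2) = 52/73 = 0.7123.
Mean = 53/(53+22) = 53/75 = 0.7067.
Squared-error loss ⇒ the optimal estimator is the posterior mean.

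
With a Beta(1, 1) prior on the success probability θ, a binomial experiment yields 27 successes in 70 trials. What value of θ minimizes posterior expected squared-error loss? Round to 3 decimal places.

Posterior: Beta(1+27, 1+43) = Beta(28, 44).
Mode = (28−1)/(28+44−2) = 27/70 = 0.386.
With a flat prior the MAP equals the MLE, 27/70.
Mean = 28/(28+44) = 28/72 = 0.389.
Squared-error loss ⇒ the optimal estimator is the posterior mean.

0.389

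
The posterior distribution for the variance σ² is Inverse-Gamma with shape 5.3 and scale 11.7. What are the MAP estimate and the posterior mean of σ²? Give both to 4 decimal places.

Mode = β/(α+1) = 11.7/6.3 = 1.8571.
Mean = β/(α−1) = 11.7/4.3 = 2.7209.
The mean is pulled above the mode by the posterior's right skew.

MAP = 1.8571; posterior mean = 2.7209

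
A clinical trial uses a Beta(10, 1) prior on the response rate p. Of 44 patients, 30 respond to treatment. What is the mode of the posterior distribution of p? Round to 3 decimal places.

0.736

Posterior: Beta(10+30, 1+14) = Beta(40, 15).
Mode = (40−1)/(40+15−2) = 39/53 = 0.736.
Mean = 40/(40+15) = 40/55 = 0.727.
This is the posterior mode — the MAP estimate.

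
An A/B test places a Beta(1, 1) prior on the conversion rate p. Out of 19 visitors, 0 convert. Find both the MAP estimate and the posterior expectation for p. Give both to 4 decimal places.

Posterior: Beta(1+0, 1+19) = Beta(1, 20).
Since α = 1 ≤ 1 and β > 1, the Beta density is monotone decreasing on [0,1]; the mode is at 0.
Mean = 1/(1+20) = 0.0476.
The posterior is right-skewed, so the mean exceeds the mode.

MAP = 0.0000; posterior mean = 0.0476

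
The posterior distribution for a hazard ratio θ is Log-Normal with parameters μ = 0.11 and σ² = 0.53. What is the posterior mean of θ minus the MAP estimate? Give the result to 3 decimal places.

0.798

Mode = exp(μ − σ²) = exp(-0.42) = 0.657.
Mean = exp(μ + σ²/2) = exp(0.375) = 1.455.
Difference = 1.455 − 0.657 = 0.798.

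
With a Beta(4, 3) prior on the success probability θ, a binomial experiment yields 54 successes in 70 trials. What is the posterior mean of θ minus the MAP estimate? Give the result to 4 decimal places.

-0.0068

Posterior: Beta(4+54, 3+16) = Beta(58, 19).
Mode = (58−1)/(58+19−2) = 57/75 = 0.7600.
Mean = 58/(58+19) = 58/77 = 0.7532.
Difference = 0.7532 − 0.7600 = -0.0068.
The posterior is left-skewed, so the mode exceeds the mean.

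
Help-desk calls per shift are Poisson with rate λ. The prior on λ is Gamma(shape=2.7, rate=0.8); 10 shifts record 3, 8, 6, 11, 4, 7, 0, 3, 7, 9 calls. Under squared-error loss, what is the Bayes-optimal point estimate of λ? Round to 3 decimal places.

Σ counts = 58. Posterior: Gamma(shape = 2.7+58 = 60.7, rate = 0.8+10 = 10.8).
Mode = (α−1)/β = 59.7/10.8 = 5.528.
Mean = α/β = 60.7/10.8 = 5.620.
Squared-error loss ⇒ the optimal estimator is the posterior mean.

5.620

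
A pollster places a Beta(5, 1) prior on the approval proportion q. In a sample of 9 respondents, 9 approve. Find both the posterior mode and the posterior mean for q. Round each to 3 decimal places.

Posterior: Beta(5+9, 1+0) = Beta(14, 1).
Since β = 1 ≤ 1 and α > 1, the Beta density is monotone increasing on [0,1]; the mode is at 1.
Mean = 14/(14+1) = 0.933.

posterior mode = 1.000, posterior mean = 0.933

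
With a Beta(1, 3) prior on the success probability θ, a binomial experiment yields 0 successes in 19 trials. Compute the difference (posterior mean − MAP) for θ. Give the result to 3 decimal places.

0.043

Posterior: Beta(1+0, 3+19) = Beta(1, 22).
Since α = 1 ≤ 1 and β > 1, the Beta density is monotone decreasing on [0,1]; the mode is at 0.
Mean = 1/(1+22) = 0.043.
Difference = 0.043 − 0.000 = 0.043.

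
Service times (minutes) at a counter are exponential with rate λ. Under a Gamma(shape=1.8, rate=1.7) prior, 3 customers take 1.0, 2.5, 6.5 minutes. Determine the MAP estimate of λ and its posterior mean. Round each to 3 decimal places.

Σ times = 10.0. Posterior: Gamma(shape = 1.8+3 = 4.8, rate = 1.7+10.0 = 11.7).
Mode = (α−1)/β = 3.8/11.7 = 0.325.
Mean = α/β = 4.8/11.7 = 0.410.
Mean > mode: the posterior has a right tail.

MAP: 0.325. Posterior mean: 0.410.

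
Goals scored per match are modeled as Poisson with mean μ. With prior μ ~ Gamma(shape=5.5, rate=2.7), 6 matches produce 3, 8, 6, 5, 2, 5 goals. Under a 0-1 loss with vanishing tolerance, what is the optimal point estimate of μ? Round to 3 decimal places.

Σ counts = 29. Posterior: Gamma(shape = 5.5+29 = 34.5, rate = 2.7+6 = 8.7).
Mode = (α−1)/β = 33.5/8.7 = 3.851.
Mean = α/β = 34.5/8.7 = 3.966.
This is the posterior mode — the MAP estimate.

3.851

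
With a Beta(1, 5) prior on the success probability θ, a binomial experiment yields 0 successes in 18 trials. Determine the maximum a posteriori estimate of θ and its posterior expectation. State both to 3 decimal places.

maximum a posteriori estimate = 0.000, posterior expectation = 0.042

Posterior: Beta(1+0, 5+18) = Beta(1, 23).
Since α = 1 ≤ 1 and β > 1, the Beta density is monotone decreasing on [0,1]; the mode is at 0.
Mean = 1/(1+23) = 0.042.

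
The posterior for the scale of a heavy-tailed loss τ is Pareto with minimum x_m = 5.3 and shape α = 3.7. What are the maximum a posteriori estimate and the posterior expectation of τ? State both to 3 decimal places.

τ_MAP = 5.300, E[τ|data] = 7.263

The Pareto density is strictly decreasing on [x_m, ∞), so the mode is x_m = 5.300.
Mean = α·x_m/(α−1) = 3.7·5.3/2.7 = 7.263.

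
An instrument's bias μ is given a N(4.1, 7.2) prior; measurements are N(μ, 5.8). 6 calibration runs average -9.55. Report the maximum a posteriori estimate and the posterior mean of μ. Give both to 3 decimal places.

μ_MAP = -7.934, E[μ|data] = -7.934

Posterior for μ is Normal. Precision-weighted mean: (1/7.2·4.1 + 6/5.8·-9.55) / (1/7.2 + 6/5.8) = -7.934.
A Normal posterior is symmetric, so mode = mean.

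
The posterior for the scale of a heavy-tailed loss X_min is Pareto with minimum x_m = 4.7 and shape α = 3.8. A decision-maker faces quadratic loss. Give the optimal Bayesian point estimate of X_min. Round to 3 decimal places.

6.379

The Pareto density is strictly decreasing on [x_m, ∞), so the mode is x_m = 4.700.
Mean = α·x_m/(α−1) = 3.8·4.7/2.8 = 6.379.
Quadratic loss ⇒ the optimal estimator is the posterior mean.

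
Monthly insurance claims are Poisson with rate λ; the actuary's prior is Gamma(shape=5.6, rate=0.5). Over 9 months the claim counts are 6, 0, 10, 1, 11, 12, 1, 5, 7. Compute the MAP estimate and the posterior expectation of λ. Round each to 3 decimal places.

Σ counts = 53. Posterior: Gamma(shape = 5.6+53 = 58.6, rate = 0.5+9 = 9.5).
Mode = (α−1)/β = 57.6/9.5 = 6.063.
Mean = α/β = 58.6/9.5 = 6.168.

MAP estimate = 6.063, posterior expectation = 6.168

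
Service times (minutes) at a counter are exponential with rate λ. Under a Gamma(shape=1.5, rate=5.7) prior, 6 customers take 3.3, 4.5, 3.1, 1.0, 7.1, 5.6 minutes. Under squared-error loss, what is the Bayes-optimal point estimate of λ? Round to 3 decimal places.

0.248

Σ times = 24.6. Posterior: Gamma(shape = 1.5+6 = 7.5, rate = 5.7+24.6 = 30.3).
Mode = (α−1)/β = 6.5/30.3 = 0.215.
Mean = α/β = 7.5/30.3 = 0.248.
Squared-error loss ⇒ the optimal estimator is the posterior mean.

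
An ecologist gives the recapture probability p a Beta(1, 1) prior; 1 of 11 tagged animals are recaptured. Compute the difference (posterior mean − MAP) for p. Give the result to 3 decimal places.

Posterior: Beta(1+1, 1+10) = Beta(2, 11).
Mode = (2−1)/(2+11−2) = 1/11 = 0.091.
Mean = 2/(2+11) = 2/13 = 0.154.
Difference = 0.154 − 0.091 = 0.063.
The mean is pulled above the mode by the posterior's right skew.

0.063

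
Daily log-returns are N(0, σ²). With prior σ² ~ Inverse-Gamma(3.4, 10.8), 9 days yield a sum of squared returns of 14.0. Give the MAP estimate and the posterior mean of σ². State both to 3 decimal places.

Posterior: Inverse-Gamma(shape = 3.4+9/2 = 7.9, scale = 10.8+14.0/2 = 17.8).
Mode = β/(α+1) = 17.8/8.9 = 2.000.
Mean = β/(α−1) = 17.8/6.9 = 2.580.

MAP = 2.000, posterior mean = 2.580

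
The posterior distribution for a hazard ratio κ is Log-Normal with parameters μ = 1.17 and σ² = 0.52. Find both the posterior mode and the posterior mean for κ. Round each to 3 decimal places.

Mode = exp(μ − σ²) = exp(0.65) = 1.916.
Mean = exp(μ + σ²/2) = exp(1.430) = 4.179.
Mean > mode: the posterior has a right tail.

MAP = 1.916; posterior mean = 4.179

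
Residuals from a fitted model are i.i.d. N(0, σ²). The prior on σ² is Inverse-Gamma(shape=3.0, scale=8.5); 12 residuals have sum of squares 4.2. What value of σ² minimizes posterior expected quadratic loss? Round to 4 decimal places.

1.3250

Posterior: Inverse-Gamma(shape = 3.0+12/2 = 9.0, scale = 8.5+4.2/2 = 10.6).
Mode = β/(α+1) = 10.6/10.0 = 1.0600.
Mean = β/(α−1) = 10.6/8.0 = 1.3250.
Quadratic loss ⇒ the optimal estimator is the posterior mean.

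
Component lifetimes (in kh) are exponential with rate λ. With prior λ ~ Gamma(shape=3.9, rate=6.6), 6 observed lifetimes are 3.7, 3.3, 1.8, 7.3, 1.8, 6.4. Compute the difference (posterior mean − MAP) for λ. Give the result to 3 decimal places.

Σ times = 24.3. Posterior: Gamma(shape = 3.9+6 = 9.9, rate = 6.6+24.3 = 30.9).
Mode = (α−1)/β = 8.9/30.9 = 0.288.
Mean = α/β = 9.9/30.9 = 0.320.
Difference = 0.320 − 0.288 = 0.032.

0.032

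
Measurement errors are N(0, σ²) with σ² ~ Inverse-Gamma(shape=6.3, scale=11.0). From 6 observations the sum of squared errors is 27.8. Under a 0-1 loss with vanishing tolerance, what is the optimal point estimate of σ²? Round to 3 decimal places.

2.417

Posterior: Inverse-Gamma(shape = 6.3+6/2 = 9.3, scale = 11.0+27.8/2 = 24.9).
Mode = β/(α+1) = 24.9/10.3 = 2.417.
Mean = β/(α−1) = 24.9/8.3 = 3.000.
This is the posterior mode — the MAP estimate.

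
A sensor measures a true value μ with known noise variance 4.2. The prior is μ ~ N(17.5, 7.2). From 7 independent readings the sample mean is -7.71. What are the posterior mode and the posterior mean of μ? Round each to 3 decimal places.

Posterior for μ is Normal. Precision-weighted mean: (1/7.2·17.5 + 7/4.2·-7.71) / (1/7.2 + 7/4.2) = -5.771.
A Normal posterior is symmetric, so mode = mean.

MAP = -5.771; posterior mean = -5.771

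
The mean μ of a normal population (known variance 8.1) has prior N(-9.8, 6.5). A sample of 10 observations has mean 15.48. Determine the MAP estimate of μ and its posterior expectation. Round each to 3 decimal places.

MAP = 12.679, posterior mean = 12.679

Posterior for μ is Normal. Precision-weighted mean: (1/6.5·-9.8 + 10/8.1·15.48) / (1/6.5 + 10/8.1) = 12.679.
A Normal posterior is symmetric, so mode = mean.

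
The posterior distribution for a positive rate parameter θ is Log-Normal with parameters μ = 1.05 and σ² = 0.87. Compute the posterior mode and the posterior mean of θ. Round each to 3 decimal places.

Mode = exp(μ − σ²) = exp(0.18) = 1.197.
Mean = exp(μ + σ²/2) = exp(1.485) = 4.415.
Right-skewed posterior ⇒ mode < mean.

posterior mode = 1.197, posterior mean = 4.415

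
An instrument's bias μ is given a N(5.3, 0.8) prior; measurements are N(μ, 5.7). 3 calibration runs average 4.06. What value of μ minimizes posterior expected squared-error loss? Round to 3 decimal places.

Posterior for μ is Normal. Precision-weighted mean: (1/0.8·5.3 + 3/5.7·4.06) / (1/0.8 + 3/5.7) = 4.933.
A Normal posterior is symmetric, so mode = mean.
Squared-error loss ⇒ the optimal estimator is the posterior mean.

4.933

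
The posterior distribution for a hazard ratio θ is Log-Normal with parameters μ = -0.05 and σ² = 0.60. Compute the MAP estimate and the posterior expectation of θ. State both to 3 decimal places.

Mode = exp(μ − σ²) = exp(-0.65) = 0.522.
Mean = exp(μ + σ²/2) = exp(0.250) = 1.284.

MAP estimate = 0.522, posterior expectation = 1.284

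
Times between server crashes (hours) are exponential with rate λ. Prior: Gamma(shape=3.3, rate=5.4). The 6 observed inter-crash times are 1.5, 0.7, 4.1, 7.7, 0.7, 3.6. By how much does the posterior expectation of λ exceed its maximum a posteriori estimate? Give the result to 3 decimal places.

0.042

Σ times = 18.3. Posterior: Gamma(shape = 3.3+6 = 9.3, rate = 5.4+18.3 = 23.7).
Mode = (α−1)/β = 8.3/23.7 = 0.350.
Mean = α/β = 9.3/23.7 = 0.392.
Difference = 0.392 − 0.350 = 0.042.
The mean is pulled above the mode by the posterior's right skew.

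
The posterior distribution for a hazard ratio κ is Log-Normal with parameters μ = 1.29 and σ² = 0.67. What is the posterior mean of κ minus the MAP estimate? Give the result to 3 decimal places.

3.219

Mode = exp(μ − σ²) = exp(0.62) = 1.859.
Mean = exp(μ + σ²/2) = exp(1.625) = 5.078.
Difference = 5.078 − 1.859 = 3.219.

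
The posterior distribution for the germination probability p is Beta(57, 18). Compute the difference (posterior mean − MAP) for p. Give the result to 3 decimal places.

-0.007

Mode = (57−1)/(57+18−2) = 56/73 = 0.767.
Mean = 57/(57+18) = 57/75 = 0.760.
Difference = 0.760 − 0.767 = -0.007.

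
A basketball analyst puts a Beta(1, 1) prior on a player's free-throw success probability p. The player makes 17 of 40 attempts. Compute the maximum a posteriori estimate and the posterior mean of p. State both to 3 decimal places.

Posterior: Beta(1+17, 1+23) = Beta(18, 24).
Mode = (18−1)/(18+24−2) = 17/40 = 0.425.
With a flat prior the MAP equals the MLE, 17/40.
Mean = 18/(18+24) = 18/42 = 0.429.

p_MAP = 0.425, E[p|data] = 0.429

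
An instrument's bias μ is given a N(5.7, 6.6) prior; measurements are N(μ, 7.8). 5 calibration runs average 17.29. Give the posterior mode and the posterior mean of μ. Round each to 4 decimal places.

Posterior for μ is Normal. Precision-weighted mean: (1/6.6·5.7 + 5/7.8·17.29) / (1/6.6 + 5/7.8) = 15.0743.
A Normal posterior is symmetric, so mode = mean.

posterior mode = 15.0743, posterior mean = 15.0743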